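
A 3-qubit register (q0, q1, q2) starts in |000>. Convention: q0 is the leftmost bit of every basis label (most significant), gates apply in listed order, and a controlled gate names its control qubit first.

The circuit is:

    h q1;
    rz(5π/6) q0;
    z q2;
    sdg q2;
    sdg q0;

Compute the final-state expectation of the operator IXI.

In the final state, IXI has expectation 1.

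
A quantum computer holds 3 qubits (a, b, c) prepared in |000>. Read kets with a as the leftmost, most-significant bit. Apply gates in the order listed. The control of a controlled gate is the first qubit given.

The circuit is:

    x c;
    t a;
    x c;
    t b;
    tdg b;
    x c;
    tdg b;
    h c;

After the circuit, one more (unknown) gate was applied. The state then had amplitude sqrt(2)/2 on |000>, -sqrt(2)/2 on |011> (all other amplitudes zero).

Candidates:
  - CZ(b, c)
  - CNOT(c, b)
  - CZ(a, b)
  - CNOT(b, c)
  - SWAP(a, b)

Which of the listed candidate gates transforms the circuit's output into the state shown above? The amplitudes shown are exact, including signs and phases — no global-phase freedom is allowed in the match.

The applied gate was CNOT(c, b). Key observation: gates 3-6 undo each other exactly, leaving only the rest of the circuit to track.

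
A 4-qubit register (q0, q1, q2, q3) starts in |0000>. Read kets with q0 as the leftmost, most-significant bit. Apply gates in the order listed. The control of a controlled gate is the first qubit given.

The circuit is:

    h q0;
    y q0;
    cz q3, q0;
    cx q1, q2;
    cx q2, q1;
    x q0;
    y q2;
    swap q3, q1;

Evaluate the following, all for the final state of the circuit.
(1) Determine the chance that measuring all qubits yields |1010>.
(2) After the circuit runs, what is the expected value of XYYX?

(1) A full measurement returns |1010> with probability 1/2.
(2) The expectation value of XYYX is 0.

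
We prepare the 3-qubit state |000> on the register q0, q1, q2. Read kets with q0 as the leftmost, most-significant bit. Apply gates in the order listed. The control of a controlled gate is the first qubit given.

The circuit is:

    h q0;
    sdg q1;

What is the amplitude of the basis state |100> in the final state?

The final state's coefficient on |100> equals sqrt(2)/2.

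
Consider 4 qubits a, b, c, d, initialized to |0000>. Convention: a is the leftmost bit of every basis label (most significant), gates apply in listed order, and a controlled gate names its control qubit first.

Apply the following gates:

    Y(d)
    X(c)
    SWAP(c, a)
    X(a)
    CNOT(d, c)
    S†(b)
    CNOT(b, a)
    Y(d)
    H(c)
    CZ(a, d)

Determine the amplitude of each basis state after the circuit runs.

The resulting statevector has amplitude sqrt(2)/2 on |0000>, -sqrt(2)/2 on |0010>, and 0 on every other basis state.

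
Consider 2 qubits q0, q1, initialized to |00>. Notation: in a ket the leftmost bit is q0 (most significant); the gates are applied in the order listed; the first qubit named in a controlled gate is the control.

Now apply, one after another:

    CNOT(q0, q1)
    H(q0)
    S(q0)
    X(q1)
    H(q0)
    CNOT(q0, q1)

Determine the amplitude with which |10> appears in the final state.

The final state's coefficient on |10> equals 1/2 - I/2.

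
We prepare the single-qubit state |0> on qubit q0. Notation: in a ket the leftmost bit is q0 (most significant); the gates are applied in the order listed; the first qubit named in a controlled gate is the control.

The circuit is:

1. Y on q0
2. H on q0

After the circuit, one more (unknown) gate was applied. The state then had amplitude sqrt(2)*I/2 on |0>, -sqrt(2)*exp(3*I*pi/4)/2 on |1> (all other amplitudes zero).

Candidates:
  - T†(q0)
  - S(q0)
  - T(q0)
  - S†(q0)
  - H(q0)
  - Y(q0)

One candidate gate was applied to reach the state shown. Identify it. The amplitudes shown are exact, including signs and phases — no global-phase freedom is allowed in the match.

It was T(q0) that produced the state shown.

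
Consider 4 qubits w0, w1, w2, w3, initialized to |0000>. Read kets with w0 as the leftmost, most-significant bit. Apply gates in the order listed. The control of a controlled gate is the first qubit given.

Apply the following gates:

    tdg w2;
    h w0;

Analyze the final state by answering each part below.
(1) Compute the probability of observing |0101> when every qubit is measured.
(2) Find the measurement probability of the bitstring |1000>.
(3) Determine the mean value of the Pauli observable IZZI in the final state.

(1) Outcome |0101> occurs with probability 0.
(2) Outcome |1000> occurs with probability 1/2.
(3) The observable IZZI averages to 1.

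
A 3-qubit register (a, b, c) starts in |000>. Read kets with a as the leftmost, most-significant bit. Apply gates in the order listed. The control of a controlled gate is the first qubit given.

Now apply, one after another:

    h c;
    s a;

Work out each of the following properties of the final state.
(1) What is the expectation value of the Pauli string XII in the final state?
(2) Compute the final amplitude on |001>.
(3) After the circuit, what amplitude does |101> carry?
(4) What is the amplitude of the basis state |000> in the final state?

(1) In the final state, XII has expectation 0.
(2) The final state's coefficient on |001> equals sqrt(2)/2.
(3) The amplitude on |101> is 0.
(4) The final state's coefficient on |000> equals sqrt(2)/2.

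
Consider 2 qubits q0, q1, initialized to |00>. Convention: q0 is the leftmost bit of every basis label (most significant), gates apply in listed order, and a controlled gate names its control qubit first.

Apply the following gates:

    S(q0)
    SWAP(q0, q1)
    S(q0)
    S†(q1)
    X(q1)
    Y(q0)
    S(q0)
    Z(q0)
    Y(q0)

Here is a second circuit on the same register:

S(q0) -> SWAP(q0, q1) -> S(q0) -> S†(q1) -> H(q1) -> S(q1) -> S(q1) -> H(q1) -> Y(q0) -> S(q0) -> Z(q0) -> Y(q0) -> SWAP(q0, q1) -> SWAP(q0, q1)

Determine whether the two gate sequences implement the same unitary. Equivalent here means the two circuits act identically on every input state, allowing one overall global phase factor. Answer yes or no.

Yes: on every input state the two circuits agree up to one overall phase factor.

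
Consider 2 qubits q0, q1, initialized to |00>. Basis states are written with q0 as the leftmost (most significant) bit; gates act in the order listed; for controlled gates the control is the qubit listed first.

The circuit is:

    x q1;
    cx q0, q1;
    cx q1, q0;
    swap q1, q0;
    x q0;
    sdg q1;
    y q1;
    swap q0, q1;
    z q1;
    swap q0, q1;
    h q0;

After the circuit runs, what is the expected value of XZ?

The observable XZ averages to 1.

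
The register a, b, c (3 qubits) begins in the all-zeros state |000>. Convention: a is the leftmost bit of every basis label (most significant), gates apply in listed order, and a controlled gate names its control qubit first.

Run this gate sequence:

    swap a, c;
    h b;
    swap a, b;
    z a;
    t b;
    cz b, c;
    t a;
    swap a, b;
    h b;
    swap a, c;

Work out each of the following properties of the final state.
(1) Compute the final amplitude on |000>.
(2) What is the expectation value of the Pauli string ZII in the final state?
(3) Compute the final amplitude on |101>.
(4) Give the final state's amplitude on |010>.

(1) The final state's coefficient on |000> equals 1/2 - exp(I*pi/4)/2.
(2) The expectation value of ZII is 1.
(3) The final state's coefficient on |101> equals 0.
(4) The final state's coefficient on |010> equals 1/2 + exp(I*pi/4)/2.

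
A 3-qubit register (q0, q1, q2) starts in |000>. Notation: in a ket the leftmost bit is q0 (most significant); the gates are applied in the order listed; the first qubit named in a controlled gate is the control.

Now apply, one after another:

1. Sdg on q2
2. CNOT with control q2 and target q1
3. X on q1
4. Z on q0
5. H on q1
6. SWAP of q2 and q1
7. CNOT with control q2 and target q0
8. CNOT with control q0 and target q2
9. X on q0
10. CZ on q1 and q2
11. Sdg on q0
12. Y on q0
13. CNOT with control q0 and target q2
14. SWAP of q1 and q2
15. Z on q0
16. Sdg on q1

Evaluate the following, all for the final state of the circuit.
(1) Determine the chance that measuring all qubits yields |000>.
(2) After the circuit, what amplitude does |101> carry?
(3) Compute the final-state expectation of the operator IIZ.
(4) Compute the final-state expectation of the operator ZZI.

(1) The probability of measuring |000> is 1/2.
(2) The amplitude on |101> is 0.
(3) The expectation value of IIZ is 1.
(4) In the final state, ZZI has expectation 1.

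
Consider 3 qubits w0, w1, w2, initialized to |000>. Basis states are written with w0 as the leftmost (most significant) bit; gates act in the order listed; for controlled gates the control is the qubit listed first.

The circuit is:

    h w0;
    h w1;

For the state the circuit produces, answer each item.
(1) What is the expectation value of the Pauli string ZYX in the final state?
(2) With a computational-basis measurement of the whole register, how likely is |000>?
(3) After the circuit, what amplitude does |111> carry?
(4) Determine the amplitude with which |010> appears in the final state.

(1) In the final state, ZYX has expectation 0.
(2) Outcome |000> occurs with probability 1/4.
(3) |111> carries amplitude 0 in the final state.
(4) |010> carries amplitude 1/2 in the final state.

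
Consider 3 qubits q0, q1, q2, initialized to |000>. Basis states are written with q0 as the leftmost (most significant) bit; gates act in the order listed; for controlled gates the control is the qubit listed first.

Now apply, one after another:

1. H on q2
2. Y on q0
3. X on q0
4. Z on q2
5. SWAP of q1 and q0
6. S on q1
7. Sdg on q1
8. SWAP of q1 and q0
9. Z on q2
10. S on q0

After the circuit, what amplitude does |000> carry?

The amplitude on |000> is sqrt(2)*I/2. Key observation: gates 4-9 undo each other exactly, leaving only the rest of the circuit to track.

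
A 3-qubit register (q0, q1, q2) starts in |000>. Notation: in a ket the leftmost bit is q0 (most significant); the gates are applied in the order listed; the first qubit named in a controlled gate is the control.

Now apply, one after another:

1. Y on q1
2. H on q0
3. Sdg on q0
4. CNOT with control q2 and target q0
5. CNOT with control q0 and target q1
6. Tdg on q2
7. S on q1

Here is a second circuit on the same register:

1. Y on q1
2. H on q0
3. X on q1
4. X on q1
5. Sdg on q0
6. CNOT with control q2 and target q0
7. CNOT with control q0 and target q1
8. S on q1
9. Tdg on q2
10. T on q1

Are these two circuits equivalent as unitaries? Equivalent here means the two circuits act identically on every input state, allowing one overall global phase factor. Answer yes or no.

No: there is an input state on which the two circuits produce genuinely different outputs (not merely differing by a phase).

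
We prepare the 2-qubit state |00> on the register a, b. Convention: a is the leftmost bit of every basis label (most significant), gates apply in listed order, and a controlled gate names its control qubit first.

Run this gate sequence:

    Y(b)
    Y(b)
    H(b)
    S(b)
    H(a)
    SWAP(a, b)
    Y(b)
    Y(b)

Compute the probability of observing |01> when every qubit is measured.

A full measurement returns |01> with probability 1/4.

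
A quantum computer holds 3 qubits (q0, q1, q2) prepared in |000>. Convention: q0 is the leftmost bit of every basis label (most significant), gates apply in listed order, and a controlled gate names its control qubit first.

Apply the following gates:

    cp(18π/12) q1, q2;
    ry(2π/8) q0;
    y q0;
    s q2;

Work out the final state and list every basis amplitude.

The final amplitudes are -I*sqrt(2 - sqrt(2))/2 on |000>, I*sqrt(sqrt(2) + 2)/2 on |100>, and 0 on every other basis state.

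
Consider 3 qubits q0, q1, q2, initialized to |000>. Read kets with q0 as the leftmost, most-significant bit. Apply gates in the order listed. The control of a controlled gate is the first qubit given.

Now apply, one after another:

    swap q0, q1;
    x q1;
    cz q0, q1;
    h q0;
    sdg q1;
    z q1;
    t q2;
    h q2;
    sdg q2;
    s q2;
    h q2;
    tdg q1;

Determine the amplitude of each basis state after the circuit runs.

The resulting statevector has amplitude sqrt(2)*exp(I*pi/4)/2 on |010>, sqrt(2)*exp(I*pi/4)/2 on |110>, and 0 on every other basis state. Key observation: steps 8-11 multiply out to the identity, so the circuit reduces to the remaining gates.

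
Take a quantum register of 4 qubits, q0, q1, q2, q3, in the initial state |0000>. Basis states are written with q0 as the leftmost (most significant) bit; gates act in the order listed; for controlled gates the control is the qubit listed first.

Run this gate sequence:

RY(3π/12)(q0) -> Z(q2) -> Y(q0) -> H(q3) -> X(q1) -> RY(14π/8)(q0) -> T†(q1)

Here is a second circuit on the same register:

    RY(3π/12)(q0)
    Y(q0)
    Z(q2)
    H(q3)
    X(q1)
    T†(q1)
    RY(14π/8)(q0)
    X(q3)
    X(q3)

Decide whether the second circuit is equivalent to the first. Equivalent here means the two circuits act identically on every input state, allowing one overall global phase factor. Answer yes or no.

Yes — the two circuits implement the same unitary up to a global phase.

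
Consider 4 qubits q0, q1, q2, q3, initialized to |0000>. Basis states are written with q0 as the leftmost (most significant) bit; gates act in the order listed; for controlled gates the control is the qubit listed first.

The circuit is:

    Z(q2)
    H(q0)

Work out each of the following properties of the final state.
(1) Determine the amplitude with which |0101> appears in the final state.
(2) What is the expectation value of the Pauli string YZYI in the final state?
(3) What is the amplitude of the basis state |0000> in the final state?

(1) The final state's coefficient on |0101> equals 0.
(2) In the final state, YZYI has expectation 0.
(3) The final state's coefficient on |0000> equals sqrt(2)/2.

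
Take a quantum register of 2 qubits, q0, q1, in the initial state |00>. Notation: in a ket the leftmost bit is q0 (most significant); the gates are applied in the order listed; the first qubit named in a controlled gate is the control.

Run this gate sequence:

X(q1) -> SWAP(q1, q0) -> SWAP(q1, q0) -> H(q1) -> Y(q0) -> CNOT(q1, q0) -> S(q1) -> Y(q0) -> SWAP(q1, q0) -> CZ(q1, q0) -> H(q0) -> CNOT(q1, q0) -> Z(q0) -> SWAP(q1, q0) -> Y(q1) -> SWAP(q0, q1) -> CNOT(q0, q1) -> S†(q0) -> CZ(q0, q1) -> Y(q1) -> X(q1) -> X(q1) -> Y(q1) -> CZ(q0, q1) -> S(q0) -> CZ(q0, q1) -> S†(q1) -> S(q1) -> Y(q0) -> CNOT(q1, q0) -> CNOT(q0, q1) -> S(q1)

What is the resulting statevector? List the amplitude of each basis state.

The final amplitudes are I/2 on |00>, -1/2 on |01>, -1/2 on |10>, -I/2 on |11>.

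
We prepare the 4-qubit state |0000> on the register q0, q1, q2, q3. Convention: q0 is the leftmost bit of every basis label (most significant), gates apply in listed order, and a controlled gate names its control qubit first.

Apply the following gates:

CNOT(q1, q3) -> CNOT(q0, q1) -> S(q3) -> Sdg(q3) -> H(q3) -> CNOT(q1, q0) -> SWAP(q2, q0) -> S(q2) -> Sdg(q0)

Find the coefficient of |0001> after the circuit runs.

The amplitude on |0001> is sqrt(2)/2.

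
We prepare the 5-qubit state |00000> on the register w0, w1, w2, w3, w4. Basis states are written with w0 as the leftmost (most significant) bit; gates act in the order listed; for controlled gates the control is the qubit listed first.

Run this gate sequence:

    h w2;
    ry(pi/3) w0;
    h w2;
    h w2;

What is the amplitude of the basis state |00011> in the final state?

The amplitude on |00011> is 0. Key observation: gates 3-4 undo each other exactly, leaving only the rest of the circuit to track.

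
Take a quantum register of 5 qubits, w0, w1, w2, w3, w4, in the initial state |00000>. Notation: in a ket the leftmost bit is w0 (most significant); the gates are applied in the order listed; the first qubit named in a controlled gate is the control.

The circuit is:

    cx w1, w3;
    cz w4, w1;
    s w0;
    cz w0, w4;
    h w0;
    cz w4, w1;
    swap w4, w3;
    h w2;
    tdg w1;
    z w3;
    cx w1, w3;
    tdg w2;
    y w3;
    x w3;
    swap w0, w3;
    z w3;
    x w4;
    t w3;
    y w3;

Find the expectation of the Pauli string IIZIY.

The expectation value of IIZIY is 0.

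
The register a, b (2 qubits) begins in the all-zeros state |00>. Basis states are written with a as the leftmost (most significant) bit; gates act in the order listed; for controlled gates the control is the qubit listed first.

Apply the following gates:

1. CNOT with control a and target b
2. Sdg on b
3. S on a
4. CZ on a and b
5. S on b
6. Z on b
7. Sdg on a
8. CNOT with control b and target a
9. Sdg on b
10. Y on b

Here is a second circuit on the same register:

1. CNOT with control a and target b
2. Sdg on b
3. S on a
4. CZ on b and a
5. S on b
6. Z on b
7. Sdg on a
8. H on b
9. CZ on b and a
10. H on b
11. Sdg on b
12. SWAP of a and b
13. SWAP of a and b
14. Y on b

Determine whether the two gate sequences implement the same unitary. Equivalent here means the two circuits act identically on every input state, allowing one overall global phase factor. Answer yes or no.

No, they are not equivalent — no single phase factor reconciles the two unitaries.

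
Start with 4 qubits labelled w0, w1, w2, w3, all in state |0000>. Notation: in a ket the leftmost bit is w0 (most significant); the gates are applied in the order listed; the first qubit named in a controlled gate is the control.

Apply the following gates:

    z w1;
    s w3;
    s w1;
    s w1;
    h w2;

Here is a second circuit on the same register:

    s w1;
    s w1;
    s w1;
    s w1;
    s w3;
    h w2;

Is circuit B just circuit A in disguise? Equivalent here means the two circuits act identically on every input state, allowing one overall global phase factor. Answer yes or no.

Yes, they are equivalent — the unitaries differ by at most a global phase.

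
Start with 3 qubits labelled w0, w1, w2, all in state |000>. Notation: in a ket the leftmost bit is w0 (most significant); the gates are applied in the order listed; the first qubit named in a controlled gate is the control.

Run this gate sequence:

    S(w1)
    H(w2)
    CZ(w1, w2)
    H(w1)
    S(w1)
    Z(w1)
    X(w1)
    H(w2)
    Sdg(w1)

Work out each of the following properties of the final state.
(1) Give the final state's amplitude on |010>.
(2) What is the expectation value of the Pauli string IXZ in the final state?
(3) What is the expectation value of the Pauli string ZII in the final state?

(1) The amplitude on |010> is -sqrt(2)*I/2.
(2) The expectation value of IXZ is 1.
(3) The expectation value of ZII is 1.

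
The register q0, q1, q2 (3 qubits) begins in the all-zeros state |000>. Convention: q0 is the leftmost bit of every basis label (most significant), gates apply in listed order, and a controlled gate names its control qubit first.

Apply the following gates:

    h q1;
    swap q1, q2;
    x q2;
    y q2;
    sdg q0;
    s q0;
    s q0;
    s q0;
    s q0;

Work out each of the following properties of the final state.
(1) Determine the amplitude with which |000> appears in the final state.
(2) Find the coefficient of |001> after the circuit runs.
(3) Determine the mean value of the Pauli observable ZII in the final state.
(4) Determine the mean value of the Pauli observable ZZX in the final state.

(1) |000> carries amplitude -sqrt(2)*I/2 in the final state.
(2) The final state's coefficient on |001> equals sqrt(2)*I/2.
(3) In the final state, ZII has expectation 1.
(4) The expectation value of ZZX is -1.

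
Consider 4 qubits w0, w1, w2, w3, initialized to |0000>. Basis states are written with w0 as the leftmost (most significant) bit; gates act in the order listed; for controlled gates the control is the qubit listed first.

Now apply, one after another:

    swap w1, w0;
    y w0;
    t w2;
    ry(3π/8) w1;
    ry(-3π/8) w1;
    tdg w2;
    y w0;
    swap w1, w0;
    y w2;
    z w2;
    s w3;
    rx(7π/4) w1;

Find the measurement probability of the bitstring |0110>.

A full measurement returns |0110> with probability 1/2 - sqrt(2)/4. Key observation: the block from step 1 through step 8 cancels to the identity and can be dropped.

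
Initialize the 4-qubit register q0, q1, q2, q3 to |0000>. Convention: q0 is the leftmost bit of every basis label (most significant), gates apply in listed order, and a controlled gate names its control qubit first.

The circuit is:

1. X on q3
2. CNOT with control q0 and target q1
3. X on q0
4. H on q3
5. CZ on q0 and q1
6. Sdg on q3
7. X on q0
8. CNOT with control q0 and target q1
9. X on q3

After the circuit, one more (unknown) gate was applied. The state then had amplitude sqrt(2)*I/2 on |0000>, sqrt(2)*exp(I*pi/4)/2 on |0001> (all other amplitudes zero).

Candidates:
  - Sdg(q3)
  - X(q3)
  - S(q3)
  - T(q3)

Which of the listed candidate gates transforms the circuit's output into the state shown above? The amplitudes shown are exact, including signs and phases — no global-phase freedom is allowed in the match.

The applied gate was T(q3).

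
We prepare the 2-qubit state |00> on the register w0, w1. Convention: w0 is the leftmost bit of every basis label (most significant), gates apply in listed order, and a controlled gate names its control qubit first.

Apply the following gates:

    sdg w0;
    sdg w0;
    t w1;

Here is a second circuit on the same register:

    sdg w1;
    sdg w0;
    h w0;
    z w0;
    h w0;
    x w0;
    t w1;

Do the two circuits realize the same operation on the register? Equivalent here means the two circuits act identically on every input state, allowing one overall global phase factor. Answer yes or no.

No — the two circuits implement different unitaries, even allowing a global phase.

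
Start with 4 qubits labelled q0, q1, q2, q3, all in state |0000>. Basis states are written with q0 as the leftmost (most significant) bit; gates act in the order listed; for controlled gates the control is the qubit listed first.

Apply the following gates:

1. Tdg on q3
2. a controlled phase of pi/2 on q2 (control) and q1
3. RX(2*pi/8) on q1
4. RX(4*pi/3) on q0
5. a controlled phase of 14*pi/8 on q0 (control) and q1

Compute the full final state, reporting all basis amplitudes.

The final amplitudes are -sqrt(sqrt(2) + 2)/4 on |0000>, I*sqrt(2 - sqrt(2))/4 on |0100>, -I*sqrt(3*sqrt(2) + 6)/4 on |1000>, sqrt(6 - 3*sqrt(2))*exp(3*I*pi/4)/4 on |1100>, and 0 on every other basis state.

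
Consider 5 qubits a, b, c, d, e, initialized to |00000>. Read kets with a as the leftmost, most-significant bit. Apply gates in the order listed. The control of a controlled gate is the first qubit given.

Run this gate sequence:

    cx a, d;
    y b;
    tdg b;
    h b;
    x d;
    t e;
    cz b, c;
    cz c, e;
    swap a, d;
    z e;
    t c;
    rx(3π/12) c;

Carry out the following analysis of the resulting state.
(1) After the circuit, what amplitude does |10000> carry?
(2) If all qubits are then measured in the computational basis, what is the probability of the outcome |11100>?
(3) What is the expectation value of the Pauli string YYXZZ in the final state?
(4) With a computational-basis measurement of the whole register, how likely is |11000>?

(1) |10000> carries amplitude sqrt(2*sqrt(2) + 4)*exp(I*pi/4)/4 in the final state.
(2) Outcome |11100> occurs with probability 1/4 - sqrt(2)/8.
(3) The observable YYXZZ averages to 0.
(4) A full measurement returns |11000> with probability sqrt(2)/8 + 1/4.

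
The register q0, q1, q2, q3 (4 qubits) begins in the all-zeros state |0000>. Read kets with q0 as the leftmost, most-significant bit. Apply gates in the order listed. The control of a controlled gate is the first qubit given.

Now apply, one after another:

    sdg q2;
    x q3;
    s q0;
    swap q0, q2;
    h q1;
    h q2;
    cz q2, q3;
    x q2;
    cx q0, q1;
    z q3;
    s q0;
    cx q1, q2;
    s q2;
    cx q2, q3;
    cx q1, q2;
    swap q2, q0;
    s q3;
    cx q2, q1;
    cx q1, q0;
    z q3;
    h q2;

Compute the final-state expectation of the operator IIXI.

The expectation value of IIXI is 1.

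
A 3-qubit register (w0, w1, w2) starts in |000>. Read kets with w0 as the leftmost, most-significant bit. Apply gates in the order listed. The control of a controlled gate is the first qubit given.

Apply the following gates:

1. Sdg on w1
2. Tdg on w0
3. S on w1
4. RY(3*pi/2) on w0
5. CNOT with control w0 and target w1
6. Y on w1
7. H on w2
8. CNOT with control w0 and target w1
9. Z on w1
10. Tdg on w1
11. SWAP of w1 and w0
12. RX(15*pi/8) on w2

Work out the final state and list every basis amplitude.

After the circuit, the state carries amplitude 0 on |000>, 0 on |001>, 0 on |010>, 0 on |011>, (-sin(pi/16) + I*cos(pi/16))*exp(3*I*pi/4)/2 on |100>, (-sin(pi/16) + I*cos(pi/16))*exp(3*I*pi/4)/2 on |101>, (-sin(pi/16) + I*cos(pi/16))*exp(3*I*pi/4)/2 on |110>, (-sin(pi/16) + I*cos(pi/16))*exp(3*I*pi/4)/2 on |111>.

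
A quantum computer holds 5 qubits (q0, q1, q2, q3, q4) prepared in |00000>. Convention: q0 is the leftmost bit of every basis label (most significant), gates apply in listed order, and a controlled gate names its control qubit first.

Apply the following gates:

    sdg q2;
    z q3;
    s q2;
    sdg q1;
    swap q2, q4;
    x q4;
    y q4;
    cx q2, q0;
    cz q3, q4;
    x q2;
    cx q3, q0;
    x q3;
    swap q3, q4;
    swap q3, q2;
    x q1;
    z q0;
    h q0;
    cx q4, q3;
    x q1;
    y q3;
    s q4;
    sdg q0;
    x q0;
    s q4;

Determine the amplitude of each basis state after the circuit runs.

The final amplitudes are sqrt(2)*I/2 on |00011>, -sqrt(2)/2 on |10011>, and 0 on every other basis state.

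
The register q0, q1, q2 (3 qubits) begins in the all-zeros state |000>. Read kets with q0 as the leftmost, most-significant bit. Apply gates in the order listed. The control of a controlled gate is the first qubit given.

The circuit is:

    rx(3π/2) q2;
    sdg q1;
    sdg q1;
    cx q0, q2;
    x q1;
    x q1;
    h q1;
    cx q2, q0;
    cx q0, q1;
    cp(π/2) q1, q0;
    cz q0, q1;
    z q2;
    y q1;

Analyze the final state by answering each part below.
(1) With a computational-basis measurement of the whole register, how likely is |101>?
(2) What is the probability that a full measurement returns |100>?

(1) The probability of measuring |101> is 1/4. Key observation: the block from step 5 through step 6 cancels to the identity and can be dropped.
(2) The probability of measuring |100> is 0.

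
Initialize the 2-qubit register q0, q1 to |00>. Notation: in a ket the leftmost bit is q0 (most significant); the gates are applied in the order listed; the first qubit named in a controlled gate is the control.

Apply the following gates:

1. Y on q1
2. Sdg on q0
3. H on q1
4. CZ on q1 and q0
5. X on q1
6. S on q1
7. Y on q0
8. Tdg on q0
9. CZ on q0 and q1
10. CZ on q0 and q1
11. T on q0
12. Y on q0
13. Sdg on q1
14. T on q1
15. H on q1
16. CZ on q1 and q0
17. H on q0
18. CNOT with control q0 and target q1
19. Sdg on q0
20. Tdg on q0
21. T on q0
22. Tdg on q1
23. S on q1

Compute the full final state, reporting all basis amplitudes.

The resulting statevector has amplitude sqrt(2)*(-I + exp(3*I*pi/4))/4 on |00>, sqrt(2)*(1 - exp(3*I*pi/4))/4 on |01>, sqrt(2)*(-1 - exp(I*pi/4))/4 on |10>, sqrt(2)*(-exp(I*pi/4) + I)/4 on |11>.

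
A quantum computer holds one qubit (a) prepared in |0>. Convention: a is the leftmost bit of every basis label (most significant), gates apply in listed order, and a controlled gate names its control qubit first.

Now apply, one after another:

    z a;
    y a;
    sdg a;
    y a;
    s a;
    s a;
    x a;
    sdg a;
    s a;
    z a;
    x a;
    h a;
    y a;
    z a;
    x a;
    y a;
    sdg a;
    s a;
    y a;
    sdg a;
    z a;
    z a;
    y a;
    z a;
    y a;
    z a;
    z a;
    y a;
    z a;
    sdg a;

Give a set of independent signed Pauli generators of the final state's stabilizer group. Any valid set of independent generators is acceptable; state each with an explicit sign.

One valid set of independent stabilizer generators is -X (any independent generating set of the same group is equally correct).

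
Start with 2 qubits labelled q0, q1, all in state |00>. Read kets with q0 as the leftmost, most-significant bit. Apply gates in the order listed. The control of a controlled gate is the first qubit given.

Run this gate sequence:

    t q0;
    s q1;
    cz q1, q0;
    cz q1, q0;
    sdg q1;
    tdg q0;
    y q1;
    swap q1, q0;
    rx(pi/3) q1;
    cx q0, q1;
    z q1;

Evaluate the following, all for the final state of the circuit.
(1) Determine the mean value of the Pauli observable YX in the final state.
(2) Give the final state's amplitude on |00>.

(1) In the final state, YX has expectation 0.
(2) The amplitude on |00> is 0.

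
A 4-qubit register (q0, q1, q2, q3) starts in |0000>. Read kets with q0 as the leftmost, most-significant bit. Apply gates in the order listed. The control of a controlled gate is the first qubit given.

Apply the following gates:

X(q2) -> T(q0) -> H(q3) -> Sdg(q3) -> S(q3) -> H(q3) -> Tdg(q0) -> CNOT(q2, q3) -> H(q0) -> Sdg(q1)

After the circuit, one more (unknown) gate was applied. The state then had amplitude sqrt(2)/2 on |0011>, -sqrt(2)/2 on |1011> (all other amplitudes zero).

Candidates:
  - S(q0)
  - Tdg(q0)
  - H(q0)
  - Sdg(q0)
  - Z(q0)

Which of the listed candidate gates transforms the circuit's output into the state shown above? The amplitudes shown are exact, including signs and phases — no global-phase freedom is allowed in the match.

The unique candidate consistent with the amplitudes is Z(q0).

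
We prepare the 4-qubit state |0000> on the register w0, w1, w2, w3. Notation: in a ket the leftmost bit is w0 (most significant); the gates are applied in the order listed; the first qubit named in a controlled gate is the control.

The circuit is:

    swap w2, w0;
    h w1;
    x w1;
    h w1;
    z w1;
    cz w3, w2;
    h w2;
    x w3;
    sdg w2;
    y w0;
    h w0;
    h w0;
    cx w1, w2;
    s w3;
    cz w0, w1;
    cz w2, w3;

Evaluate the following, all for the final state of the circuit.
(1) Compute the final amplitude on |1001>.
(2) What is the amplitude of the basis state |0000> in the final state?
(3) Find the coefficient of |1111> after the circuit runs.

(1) The amplitude on |1001> is -sqrt(2)/2. Key observation: gates 2-5 undo each other exactly, leaving only the rest of the circuit to track.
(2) The final state's coefficient on |0000> equals 0.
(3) |1111> carries amplitude 0 in the final state.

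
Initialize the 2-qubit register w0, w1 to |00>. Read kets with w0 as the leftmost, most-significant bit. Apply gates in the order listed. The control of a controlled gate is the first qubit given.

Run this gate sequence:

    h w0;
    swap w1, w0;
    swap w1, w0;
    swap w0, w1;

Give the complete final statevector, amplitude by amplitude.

After the circuit, the state carries amplitude sqrt(2)/2 on |00>, sqrt(2)/2 on |01>, 0 on |10>, 0 on |11>. Key observation: steps 2-3 multiply out to the identity, so the circuit reduces to the remaining gates.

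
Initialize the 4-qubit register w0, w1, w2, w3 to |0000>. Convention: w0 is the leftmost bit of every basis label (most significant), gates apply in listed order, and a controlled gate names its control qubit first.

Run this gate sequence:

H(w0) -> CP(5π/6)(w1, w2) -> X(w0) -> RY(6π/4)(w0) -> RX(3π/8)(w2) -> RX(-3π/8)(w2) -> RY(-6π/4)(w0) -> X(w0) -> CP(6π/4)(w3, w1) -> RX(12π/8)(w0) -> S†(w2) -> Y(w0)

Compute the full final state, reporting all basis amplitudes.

The resulting statevector has amplitude -1/2 + I/2 on |0000>, 1/2 - I/2 on |1000>, and 0 on every other basis state.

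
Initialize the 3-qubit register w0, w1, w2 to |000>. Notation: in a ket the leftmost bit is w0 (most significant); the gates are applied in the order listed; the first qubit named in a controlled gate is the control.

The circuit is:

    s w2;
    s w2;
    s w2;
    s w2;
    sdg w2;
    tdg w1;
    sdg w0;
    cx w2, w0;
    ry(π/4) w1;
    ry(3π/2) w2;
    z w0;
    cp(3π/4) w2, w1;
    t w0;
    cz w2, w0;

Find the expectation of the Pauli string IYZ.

The expectation value of IYZ is -1/4.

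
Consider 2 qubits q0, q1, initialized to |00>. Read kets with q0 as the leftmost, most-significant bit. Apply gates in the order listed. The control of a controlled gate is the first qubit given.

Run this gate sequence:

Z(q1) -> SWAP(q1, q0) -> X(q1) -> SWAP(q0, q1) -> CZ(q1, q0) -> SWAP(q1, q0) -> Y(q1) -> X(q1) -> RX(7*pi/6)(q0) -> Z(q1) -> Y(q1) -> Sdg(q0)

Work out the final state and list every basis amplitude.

After the circuit, the state carries amplitude -sqrt(6)/4 + sqrt(2)/4 on |00>, 0 on |01>, -sqrt(6)/4 - sqrt(2)/4 on |10>, 0 on |11>.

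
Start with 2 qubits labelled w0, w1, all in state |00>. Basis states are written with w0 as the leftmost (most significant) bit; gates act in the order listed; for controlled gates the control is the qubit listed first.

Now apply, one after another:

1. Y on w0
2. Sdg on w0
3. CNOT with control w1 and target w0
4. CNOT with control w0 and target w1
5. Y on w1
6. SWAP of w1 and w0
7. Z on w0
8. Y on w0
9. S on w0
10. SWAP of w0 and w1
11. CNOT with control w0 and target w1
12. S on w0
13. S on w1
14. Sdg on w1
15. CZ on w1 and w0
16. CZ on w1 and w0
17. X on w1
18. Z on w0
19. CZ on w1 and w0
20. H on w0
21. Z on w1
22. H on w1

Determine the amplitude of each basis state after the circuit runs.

The final amplitudes are 1/2 on |00>, -1/2 on |01>, -1/2 on |10>, 1/2 on |11>.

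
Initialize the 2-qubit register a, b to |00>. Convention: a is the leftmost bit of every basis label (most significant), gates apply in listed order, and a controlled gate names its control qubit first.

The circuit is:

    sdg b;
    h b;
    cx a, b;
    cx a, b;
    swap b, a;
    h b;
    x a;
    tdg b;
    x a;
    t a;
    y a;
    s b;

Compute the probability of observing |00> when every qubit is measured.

Outcome |00> occurs with probability 1/4.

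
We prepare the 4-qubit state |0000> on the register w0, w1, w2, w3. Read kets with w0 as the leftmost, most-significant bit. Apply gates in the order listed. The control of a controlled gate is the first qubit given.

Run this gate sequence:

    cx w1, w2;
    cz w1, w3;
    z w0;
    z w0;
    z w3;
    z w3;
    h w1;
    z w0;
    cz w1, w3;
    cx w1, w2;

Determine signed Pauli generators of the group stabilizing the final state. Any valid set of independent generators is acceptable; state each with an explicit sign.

The final state is stabilized by the group generated by +IXXI, +ZIII, +IZZI, +IIIZ; other independent generating sets are equally valid.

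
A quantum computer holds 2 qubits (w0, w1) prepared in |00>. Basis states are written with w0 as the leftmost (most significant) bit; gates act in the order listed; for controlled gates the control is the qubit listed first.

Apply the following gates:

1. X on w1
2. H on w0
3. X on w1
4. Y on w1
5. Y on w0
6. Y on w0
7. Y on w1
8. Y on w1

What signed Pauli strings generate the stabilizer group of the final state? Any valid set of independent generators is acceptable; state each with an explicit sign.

The stabilizer group can be generated by +XI, -IZ, among other valid generating sets. Key observation: steps 4-7 multiply out to the identity, so the circuit reduces to the remaining gates.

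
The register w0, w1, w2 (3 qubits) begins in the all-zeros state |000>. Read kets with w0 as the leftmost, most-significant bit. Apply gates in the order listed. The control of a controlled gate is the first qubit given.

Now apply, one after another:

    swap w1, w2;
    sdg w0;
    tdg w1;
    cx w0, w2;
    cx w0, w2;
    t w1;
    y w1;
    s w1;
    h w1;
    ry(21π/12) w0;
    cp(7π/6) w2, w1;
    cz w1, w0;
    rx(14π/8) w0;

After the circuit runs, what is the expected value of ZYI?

The expectation value of ZYI is -1/2. Key observation: the block from step 3 through step 6 cancels to the identity and can be dropped.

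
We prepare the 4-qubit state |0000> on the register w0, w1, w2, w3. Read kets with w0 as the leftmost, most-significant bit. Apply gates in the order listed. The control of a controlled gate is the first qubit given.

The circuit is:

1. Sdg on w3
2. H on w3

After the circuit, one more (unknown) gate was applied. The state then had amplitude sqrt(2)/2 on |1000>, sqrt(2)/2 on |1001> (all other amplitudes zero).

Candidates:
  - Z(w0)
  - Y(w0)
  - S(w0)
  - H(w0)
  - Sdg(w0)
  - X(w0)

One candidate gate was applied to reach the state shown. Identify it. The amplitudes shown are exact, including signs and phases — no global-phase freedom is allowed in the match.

It was X(w0) that produced the state shown.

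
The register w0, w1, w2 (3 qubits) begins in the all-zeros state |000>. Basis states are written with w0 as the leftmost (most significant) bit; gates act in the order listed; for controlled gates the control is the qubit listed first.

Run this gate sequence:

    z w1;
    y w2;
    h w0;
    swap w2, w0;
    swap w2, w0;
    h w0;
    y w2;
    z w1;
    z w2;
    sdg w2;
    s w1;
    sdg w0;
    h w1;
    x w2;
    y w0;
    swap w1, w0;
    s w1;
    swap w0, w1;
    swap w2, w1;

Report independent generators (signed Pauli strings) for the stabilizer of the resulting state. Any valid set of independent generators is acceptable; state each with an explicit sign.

The stabilizer group can be generated by +IIX, -ZII, -IZI, among other valid generating sets.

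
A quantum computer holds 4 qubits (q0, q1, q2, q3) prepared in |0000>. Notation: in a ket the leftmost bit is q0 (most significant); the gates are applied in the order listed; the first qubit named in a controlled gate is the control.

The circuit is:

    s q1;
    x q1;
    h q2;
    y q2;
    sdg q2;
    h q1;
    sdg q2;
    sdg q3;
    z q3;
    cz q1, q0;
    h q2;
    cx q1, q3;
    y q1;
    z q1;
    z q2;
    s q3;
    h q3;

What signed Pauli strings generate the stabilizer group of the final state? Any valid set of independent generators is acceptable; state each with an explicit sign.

The final state is stabilized by the group generated by +IYIZ, -IZIX, +ZIII, +IIZI; other independent generating sets are equally valid.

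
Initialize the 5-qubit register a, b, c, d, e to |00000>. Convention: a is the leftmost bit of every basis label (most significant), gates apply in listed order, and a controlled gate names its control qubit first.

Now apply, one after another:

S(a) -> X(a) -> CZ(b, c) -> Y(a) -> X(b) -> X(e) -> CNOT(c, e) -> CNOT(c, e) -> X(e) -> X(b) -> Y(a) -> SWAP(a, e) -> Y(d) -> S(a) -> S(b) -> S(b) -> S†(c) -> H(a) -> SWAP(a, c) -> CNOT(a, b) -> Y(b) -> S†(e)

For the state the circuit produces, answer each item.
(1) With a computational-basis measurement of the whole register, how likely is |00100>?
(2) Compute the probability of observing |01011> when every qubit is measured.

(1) Outcome |00100> occurs with probability 0. Key observation: steps 4-11 multiply out to the identity, so the circuit reduces to the remaining gates.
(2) The probability of measuring |01011> is 1/2.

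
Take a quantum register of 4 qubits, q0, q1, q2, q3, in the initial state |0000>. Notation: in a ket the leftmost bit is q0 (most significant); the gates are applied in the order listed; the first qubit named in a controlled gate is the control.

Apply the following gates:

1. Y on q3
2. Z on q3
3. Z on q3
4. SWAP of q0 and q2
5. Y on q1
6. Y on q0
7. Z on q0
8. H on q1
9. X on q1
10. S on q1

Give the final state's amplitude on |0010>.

|0010> carries amplitude 0 in the final state.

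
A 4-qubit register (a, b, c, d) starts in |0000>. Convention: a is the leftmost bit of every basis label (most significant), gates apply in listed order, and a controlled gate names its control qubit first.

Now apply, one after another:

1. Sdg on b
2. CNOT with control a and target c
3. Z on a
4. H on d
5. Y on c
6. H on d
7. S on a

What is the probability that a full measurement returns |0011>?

Outcome |0011> occurs with probability 0.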